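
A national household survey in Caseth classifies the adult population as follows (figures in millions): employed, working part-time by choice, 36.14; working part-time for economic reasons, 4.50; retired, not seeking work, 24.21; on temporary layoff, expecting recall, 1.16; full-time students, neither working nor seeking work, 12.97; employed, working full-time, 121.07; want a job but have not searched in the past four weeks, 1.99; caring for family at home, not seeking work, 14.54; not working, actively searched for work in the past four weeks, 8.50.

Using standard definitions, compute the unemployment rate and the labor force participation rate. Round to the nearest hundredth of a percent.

Unemployment rate ≈ 5.64%; labor force participation rate ≈ 76.14%.

Employed = 36.14 + 4.50 + 121.07 = 161.71 million (anyone who worked, including part-time for economic reasons, counts as employed).
Unemployed = 1.16 + 8.50 = 9.66 million (jobless and actively searching, or on temporary layoff).
Labor force = 161.71 + 9.66 = 171.37 million.
Not in labor force = 24.21 + 12.97 + 1.99 + 14.54 = 53.71 million (those not working and not actively searching are outside the labor force — including those who want a job but have given up searching).
Civilian working-age population = 171.37 + 53.71 = 225.08 million.
Unemployment rate = 9.66 / 171.37 = 5.64%.
Labor force participation rate = 171.37 / 225.08 = 76.14%.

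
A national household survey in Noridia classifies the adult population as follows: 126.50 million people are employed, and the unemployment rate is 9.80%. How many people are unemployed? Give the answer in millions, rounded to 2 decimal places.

Let U be the number unemployed. The labor force is E + U, and U/(E+U) = 0.0980.
So U = 0.0980 × 126.50 / (1 − 0.0980) = 12.3970 / 0.9020 ≈ 13.74 million.

About 13.74 million are unemployed.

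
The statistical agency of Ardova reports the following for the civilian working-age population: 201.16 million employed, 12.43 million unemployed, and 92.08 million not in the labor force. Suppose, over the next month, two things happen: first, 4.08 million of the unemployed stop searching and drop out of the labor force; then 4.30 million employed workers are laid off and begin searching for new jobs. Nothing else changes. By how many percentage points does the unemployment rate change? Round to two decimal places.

The unemployment rate changes by +0.22 percentage points.

Initially, labor force = 201.16 + 12.43 = 213.59 million, so u = 12.43/213.59 = 5.82%.
After the first change, unemployed and labor force both fall by 4.08 → E = 201.16, U = 8.35, labor force = 209.51 million.
After the second change, employed falls and unemployed rises by 4.30; labor force unchanged → E = 196.86, U = 12.65, labor force = 209.51 million.
New unemployment rate = 12.65 / 209.51 = 6.04%.
Change = 6.04% − 5.82% = +0.22 percentage points.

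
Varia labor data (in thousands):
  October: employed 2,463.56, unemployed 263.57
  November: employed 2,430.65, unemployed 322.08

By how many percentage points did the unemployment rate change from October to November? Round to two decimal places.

The unemployment rate changed by +2.04 percentage points.

October: labor force = 2,463.56 + 263.57 = 2,727.13; u = 263.57/2,727.13 = 9.66%.
November: labor force = 2,430.65 + 322.08 = 2,752.73; u = 322.08/2,752.73 = 11.70%.
Change = 11.70% − 9.66% = +2.04 pp.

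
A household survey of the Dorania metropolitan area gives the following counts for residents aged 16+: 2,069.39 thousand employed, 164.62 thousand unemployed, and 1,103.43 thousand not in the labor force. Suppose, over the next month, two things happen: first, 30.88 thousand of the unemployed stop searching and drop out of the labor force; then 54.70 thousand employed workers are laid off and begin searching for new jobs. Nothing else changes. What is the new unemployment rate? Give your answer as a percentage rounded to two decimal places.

Initially, labor force = 2,069.39 + 164.62 = 2,234.01 thousand, so u = 164.62/2,234.01 = 7.37%.
After the first change, unemployed and labor force both fall by 30.88 → E = 2,069.39, U = 133.74, labor force = 2,203.13 thousand.
After the second change, employed falls and unemployed rises by 54.70; labor force unchanged → E = 2,014.69, U = 188.44, labor force = 2,203.13 thousand.
New unemployment rate = 188.44 / 2,203.13 = 8.55%.

New unemployment rate ≈ 8.55%.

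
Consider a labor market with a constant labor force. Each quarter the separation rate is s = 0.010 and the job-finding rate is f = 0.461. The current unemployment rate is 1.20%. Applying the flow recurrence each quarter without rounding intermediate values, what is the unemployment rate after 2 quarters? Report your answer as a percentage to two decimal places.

Unemployment rate after two quarters ≈ 1.86%.

With a fixed labor force, u_{t+1} = u_t + s·(1−u_t) − f·u_t = u_t·(1−s−f) + s.
Here 1−s−f = 0.529 and s = 0.010.
u_1 = 0.012000 × 0.529 + 0.010 = 0.016348.
u_2 = 0.016348 × 0.529 + 0.010 = 0.018648.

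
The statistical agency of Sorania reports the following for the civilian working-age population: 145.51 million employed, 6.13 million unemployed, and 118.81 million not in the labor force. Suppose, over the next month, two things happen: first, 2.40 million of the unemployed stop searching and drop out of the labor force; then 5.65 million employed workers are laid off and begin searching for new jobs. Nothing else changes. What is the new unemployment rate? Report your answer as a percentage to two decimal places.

Initially, labor force = 145.51 + 6.13 = 151.64 million, so u = 6.13/151.64 = 4.04%.
After the first change, unemployed and labor force both fall by 2.40 → E = 145.51, U = 3.73, labor force = 149.24 million.
After the second change, employed falls and unemployed rises by 5.65; labor force unchanged → E = 139.86, U = 9.38, labor force = 149.24 million.
New unemployment rate = 9.38 / 149.24 = 6.29%.

New unemployment rate ≈ 6.29%.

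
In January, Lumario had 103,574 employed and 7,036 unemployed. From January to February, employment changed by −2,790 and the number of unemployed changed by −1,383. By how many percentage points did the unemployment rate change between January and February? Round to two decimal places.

January: labor force = 103,574 + 7,036 = 110,610; u = 7,036/110,610 = 6.36%.
February: labor force = 100,784 + 5,653 = 106,437; u = 5,653/106,437 = 5.31%.
Change = 5.31% − 6.36% = −1.05 pp.

The unemployment rate changed by −1.05 percentage points.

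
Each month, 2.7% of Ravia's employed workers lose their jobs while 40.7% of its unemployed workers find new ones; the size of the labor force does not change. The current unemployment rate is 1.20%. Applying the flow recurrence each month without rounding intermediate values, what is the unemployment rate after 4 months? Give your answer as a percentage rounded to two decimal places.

Unemployment rate after four months ≈ 5.71%.

With a fixed labor force, u_{t+1} = u_t + s·(1−u_t) − f·u_t = u_t·(1−s−f) + s.
Here 1−s−f = 0.566 and s = 0.027.
u_1 = 0.012000 × 0.566 + 0.027 = 0.033792.
u_2 = 0.033792 × 0.566 + 0.027 = 0.046126.
u_3 = 0.046126 × 0.566 + 0.027 = 0.053107.
u_4 = 0.053107 × 0.566 + 0.027 = 0.057059.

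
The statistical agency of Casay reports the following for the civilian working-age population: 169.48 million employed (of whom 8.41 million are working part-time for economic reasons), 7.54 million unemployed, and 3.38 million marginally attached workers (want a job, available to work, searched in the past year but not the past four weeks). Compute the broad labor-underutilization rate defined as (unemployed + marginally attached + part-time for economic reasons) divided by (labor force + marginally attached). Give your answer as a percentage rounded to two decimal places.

Labor force = 169.48 + 7.54 = 177.02 million.
Numerator = 7.54 + 3.38 + 8.41 = 19.33 million.
Denominator = 177.02 + 3.38 = 180.40 million.
Broad rate = 19.33 / 180.40 = 10.72%.

Broad underutilization rate ≈ 10.72%.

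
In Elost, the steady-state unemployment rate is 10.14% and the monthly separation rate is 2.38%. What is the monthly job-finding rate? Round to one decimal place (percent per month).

Job-finding rate ≈ 21.1% per month.

From u* = s/(s+f): f = s·(1−u)/u.
f = 2.38 × (1 − 0.1014) / 0.1014 = 2.1387 / 0.1014 ≈ 21.1% per month.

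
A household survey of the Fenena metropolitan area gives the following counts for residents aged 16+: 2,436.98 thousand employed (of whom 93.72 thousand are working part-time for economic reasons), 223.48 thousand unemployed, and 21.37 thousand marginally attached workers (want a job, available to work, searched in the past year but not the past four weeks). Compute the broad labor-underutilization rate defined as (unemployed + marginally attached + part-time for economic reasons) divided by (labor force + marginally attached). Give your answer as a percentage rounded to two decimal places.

Labor force = 2,436.98 + 223.48 = 2,660.46 thousand.
Numerator = 223.48 + 21.37 + 93.72 = 338.57 thousand.
Denominator = 2,660.46 + 21.37 = 2,681.83 thousand.
Broad rate = 338.57 / 2,681.83 = 12.62%.

Broad underutilization rate ≈ 12.62%.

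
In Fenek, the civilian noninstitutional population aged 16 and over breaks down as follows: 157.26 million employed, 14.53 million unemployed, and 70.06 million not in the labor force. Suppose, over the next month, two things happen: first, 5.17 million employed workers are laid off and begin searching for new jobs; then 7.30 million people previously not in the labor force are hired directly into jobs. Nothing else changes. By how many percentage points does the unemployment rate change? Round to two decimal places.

Initially, labor force = 157.26 + 14.53 = 171.79 million, so u = 14.53/171.79 = 8.46%.
After the first change, employed falls and unemployed rises by 5.17; labor force unchanged → E = 152.09, U = 19.70, labor force = 171.79 million.
After the second change, employed and labor force both rise by 7.30; unemployed unchanged → E = 159.39, U = 19.70, labor force = 179.09 million.
New unemployment rate = 19.70 / 179.09 = 11.00%.
Change = 11.00% − 8.46% = +2.54 percentage points.

The unemployment rate changes by +2.54 percentage points.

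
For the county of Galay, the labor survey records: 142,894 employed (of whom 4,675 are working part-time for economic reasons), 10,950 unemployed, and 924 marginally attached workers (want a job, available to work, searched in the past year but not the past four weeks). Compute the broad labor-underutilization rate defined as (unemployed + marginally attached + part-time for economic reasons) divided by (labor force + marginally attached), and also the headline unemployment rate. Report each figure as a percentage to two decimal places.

Broad underutilization rate ≈ 10.69%; headline unemployment rate ≈ 7.12%.

Labor force = 142,894 + 10,950 = 153,844.
Numerator = 10,950 + 924 + 4,675 = 16,549.
Denominator = 153,844 + 924 = 154,768.
Broad rate = 16,549 / 154,768 = 10.69%.
Headline unemployment rate = 10,950 / 153,844 = 7.12%.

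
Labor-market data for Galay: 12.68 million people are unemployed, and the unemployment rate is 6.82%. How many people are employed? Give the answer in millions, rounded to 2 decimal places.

Labor force = U / u = 12.68 / 0.0682 ≈ 185.92 million.
Employed = labor force − unemployed = 185.92 − 12.68 = 173.24 million.

About 173.24 million are employed.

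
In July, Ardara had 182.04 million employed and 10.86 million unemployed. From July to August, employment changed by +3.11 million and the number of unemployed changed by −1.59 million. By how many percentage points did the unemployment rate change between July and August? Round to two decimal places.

The unemployment rate changed by −0.86 percentage points.

July: labor force = 182.04 + 10.86 = 192.90; u = 10.86/192.90 = 5.63%.
August: labor force = 185.15 + 9.27 = 194.42; u = 9.27/194.42 = 4.77%.
Change = 4.77% − 5.63% = −0.86 pp.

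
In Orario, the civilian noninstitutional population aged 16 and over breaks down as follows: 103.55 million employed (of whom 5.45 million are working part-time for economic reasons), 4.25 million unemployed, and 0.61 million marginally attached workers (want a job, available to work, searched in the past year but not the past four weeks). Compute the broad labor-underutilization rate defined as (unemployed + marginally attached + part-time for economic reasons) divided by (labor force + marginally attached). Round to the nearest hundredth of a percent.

Labor force = 103.55 + 4.25 = 107.80 million.
Numerator = 4.25 + 0.61 + 5.45 = 10.31 million.
Denominator = 107.80 + 0.61 = 108.41 million.
Broad rate = 10.31 / 108.41 = 9.51%.

Broad underutilization rate ≈ 9.51%.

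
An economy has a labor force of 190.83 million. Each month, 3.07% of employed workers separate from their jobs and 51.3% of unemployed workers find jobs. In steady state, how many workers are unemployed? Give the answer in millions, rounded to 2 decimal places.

About 10.78 million are unemployed in steady state.

Steady-state unemployment rate u* = s/(s+f) = 3.07/(3.07+51.3) = 0.056465.
Unemployed = u* × labor force = 0.056465 × 190.83 ≈ 10.78 million.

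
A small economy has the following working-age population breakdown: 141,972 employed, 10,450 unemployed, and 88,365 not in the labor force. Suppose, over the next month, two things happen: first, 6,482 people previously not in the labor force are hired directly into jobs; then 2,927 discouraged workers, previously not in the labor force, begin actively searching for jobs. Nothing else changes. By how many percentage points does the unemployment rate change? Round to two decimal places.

The unemployment rate changes by +1.41 percentage points.

Initially, labor force = 141,972 + 10,450 = 152,422, so u = 10,450/152,422 = 6.86%.
After the first change, employed and labor force both rise by 6,482; unemployed unchanged → E = 148,454, U = 10,450, labor force = 158,904.
After the second change, unemployed and labor force both rise by 2,927 → E = 148,454, U = 13,377, labor force = 161,831.
New unemployment rate = 13,377 / 161,831 = 8.27%.
Change = 8.27% − 6.86% = +1.41 percentage points.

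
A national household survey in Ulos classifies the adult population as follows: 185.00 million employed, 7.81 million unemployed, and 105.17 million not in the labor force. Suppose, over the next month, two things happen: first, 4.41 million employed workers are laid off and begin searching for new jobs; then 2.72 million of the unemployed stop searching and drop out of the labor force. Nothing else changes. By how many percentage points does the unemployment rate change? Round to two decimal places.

Initially, labor force = 185.00 + 7.81 = 192.81 million, so u = 7.81/192.81 = 4.05%.
After the first change, employed falls and unemployed rises by 4.41; labor force unchanged → E = 180.59, U = 12.22, labor force = 192.81 million.
After the second change, unemployed and labor force both fall by 2.72 → E = 180.59, U = 9.50, labor force = 190.09 million.
New unemployment rate = 9.50 / 190.09 = 5.00%.
Change = 5.00% − 4.05% = +0.95 percentage points.

The unemployment rate changes by +0.95 percentage points.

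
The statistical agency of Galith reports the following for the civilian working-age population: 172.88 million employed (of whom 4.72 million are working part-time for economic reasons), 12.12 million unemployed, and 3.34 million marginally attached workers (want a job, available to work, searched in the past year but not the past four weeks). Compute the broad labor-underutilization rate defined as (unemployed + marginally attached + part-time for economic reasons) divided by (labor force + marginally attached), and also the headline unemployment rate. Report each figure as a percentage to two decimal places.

Broad underutilization rate ≈ 10.71%; headline unemployment rate ≈ 6.55%.

Labor force = 172.88 + 12.12 = 185.00 million.
Numerator = 12.12 + 3.34 + 4.72 = 20.18 million.
Denominator = 185.00 + 3.34 = 188.34 million.
Broad rate = 20.18 / 188.34 = 10.71%.
Headline unemployment rate = 12.12 / 185.00 = 6.55%.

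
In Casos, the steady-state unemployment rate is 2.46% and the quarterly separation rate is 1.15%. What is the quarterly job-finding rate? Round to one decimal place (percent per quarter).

Job-finding rate ≈ 45.6% per quarter.

From u* = s/(s+f): f = s·(1−u)/u.
f = 1.15 × (1 − 0.0246) / 0.0246 = 1.1217 / 0.0246 ≈ 45.6% per quarter.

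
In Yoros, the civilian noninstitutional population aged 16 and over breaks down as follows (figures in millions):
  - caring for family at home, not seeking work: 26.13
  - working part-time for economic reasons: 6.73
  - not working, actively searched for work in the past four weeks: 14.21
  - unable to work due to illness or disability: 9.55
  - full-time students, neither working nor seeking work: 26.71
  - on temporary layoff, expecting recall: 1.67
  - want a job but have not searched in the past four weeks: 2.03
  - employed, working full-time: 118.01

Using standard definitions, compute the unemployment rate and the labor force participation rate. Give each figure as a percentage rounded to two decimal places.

Unemployment rate ≈ 11.29%; labor force participation rate ≈ 68.58%.

Employed = 6.73 + 118.01 = 124.74 million (anyone who worked, including part-time for economic reasons, counts as employed).
Unemployed = 14.21 + 1.67 = 15.88 million (jobless and actively searching, or on temporary layoff).
Labor force = 124.74 + 15.88 = 140.62 million.
Not in labor force = 26.13 + 9.55 + 26.71 + 2.03 = 64.42 million (those not working and not actively searching are outside the labor force — including those who want a job but have given up searching).
Civilian working-age population = 140.62 + 64.42 = 205.04 million.
Unemployment rate = 15.88 / 140.62 = 11.29%.
Labor force participation rate = 140.62 / 205.04 = 68.58%.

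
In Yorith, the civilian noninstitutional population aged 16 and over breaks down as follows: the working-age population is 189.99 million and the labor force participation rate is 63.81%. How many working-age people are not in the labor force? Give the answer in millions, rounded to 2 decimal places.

About 68.76 million are not in the labor force.

Share not in the labor force = 1 − 0.6381 = 0.3619.
Not in labor force = 0.3619 × 189.99 ≈ 68.76 million.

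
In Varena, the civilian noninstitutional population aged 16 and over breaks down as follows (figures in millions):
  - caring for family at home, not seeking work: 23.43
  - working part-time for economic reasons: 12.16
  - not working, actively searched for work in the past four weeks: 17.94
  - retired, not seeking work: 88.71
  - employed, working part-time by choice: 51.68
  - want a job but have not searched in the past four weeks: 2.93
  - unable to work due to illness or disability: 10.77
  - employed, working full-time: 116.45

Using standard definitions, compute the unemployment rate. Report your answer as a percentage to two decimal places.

Unemployment rate ≈ 9.05%.

Employed = 12.16 + 51.68 + 116.45 = 180.29 million (anyone who worked, including part-time for economic reasons, counts as employed).
Unemployed = 17.94 million.
Labor force = 180.29 + 17.94 = 198.23 million.
Unemployment rate = 17.94 / 198.23 = 9.05%.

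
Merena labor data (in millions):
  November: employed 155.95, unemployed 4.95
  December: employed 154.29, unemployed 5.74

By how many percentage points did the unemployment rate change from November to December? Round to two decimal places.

November: labor force = 155.95 + 4.95 = 160.90; u = 4.95/160.90 = 3.08%.
December: labor force = 154.29 + 5.74 = 160.03; u = 5.74/160.03 = 3.59%.
Change = 3.59% − 3.08% = +0.51 pp.

The unemployment rate changed by +0.51 percentage points.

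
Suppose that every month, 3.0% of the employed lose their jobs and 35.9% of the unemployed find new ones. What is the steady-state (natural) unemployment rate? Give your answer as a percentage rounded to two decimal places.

At steady state the flows balance: s·E = f·U, so U/(E+U) = s/(s+f).
u* = 3.0 / (3.0 + 35.9) = 3.0 / 38.90 = 7.71%.

Steady-state unemployment rate ≈ 7.71%.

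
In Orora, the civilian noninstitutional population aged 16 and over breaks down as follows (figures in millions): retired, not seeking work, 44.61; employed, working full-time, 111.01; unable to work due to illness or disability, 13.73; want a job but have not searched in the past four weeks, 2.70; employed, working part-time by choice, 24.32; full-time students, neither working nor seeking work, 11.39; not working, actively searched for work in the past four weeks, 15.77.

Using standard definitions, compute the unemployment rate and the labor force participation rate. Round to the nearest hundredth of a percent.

Employed = 111.01 + 24.32 = 135.33 million.
Unemployed = 15.77 million.
Labor force = 135.33 + 15.77 = 151.10 million.
Not in labor force = 44.61 + 13.73 + 2.70 + 11.39 = 72.43 million (those not working and not actively searching are outside the labor force — including those who want a job but have given up searching).
Civilian working-age population = 151.10 + 72.43 = 223.53 million.
Unemployment rate = 15.77 / 151.10 = 10.44%.
Labor force participation rate = 151.10 / 223.53 = 67.60%.

Unemployment rate ≈ 10.44%; labor force participation rate ≈ 67.60%.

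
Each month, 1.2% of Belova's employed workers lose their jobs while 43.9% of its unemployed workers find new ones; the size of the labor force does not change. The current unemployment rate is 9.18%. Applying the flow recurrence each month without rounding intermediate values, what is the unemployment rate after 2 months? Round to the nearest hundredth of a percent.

Unemployment rate after two months ≈ 4.63%.

With a fixed labor force, u_{t+1} = u_t + s·(1−u_t) − f·u_t = u_t·(1−s−f) + s.
Here 1−s−f = 0.549 and s = 0.012.
u_1 = 0.091800 × 0.549 + 0.012 = 0.062398.
u_2 = 0.062398 × 0.549 + 0.012 = 0.046257.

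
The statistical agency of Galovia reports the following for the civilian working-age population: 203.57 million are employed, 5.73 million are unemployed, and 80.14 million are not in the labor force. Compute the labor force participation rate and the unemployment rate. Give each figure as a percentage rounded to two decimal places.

Labor force participation rate ≈ 72.31%; unemployment rate ≈ 2.74%.

Labor force = employed + unemployed = 203.57 + 5.73 = 209.30 million.
Working-age population = 209.30 + 80.14 = 289.44 million.
Unemployment rate = 5.73 / 209.30 = 2.74%.
Labor force participation rate = 209.30 / 289.44 = 72.31%.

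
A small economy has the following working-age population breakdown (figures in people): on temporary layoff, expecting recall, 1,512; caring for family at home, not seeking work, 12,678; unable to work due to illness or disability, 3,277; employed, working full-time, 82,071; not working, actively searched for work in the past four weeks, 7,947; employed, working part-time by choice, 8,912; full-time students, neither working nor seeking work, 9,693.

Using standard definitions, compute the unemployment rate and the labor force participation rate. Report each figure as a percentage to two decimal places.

Unemployment rate ≈ 9.42%; labor force participation rate ≈ 79.66%.

Employed = 82,071 + 8,912 = 90,983.
Unemployed = 1,512 + 7,947 = 9,459 (jobless and actively searching, or on temporary layoff).
Labor force = 90,983 + 9,459 = 100,442.
Not in labor force = 12,678 + 3,277 + 9,693 = 25,648 (those not working and not actively searching are outside the labor force).
Civilian working-age population = 100,442 + 25,648 = 126,090.
Unemployment rate = 9,459 / 100,442 = 9.42%.
Labor force participation rate = 100,442 / 126,090 = 79.66%.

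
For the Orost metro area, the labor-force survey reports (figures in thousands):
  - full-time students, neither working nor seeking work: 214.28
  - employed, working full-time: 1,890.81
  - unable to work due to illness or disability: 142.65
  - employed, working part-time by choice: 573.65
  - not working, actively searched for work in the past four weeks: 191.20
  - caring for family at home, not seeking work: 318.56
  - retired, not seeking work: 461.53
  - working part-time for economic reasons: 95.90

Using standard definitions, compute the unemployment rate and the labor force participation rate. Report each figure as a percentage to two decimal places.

Unemployment rate ≈ 6.95%; labor force participation rate ≈ 70.76%.

Employed = 1,890.81 + 573.65 + 95.90 = 2,560.36 thousand (anyone who worked, including part-time for economic reasons, counts as employed).
Unemployed = 191.20 thousand.
Labor force = 2,560.36 + 191.20 = 2,751.56 thousand.
Not in labor force = 214.28 + 142.65 + 318.56 + 461.53 = 1,137.02 thousand (those not working and not actively searching are outside the labor force).
Civilian working-age population = 2,751.56 + 1,137.02 = 3,888.58 thousand.
Unemployment rate = 191.20 / 2,751.56 = 6.95%.
Labor force participation rate = 2,751.56 / 3,888.58 = 70.76%.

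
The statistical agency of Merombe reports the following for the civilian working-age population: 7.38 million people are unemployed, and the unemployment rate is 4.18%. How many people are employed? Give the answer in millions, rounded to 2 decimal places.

About 169.18 million are employed.

Labor force = U / u = 7.38 / 0.0418 ≈ 176.56 million.
Employed = labor force − unemployed = 176.56 − 7.38 = 169.18 million.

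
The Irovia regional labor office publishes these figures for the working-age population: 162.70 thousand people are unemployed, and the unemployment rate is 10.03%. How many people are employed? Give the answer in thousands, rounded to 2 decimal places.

About 1,459.43 thousand are employed.

Labor force = U / u = 162.70 / 0.1003 ≈ 1,622.13 thousand.
Employed = labor force − unemployed = 1,622.13 − 162.70 = 1,459.43 thousand.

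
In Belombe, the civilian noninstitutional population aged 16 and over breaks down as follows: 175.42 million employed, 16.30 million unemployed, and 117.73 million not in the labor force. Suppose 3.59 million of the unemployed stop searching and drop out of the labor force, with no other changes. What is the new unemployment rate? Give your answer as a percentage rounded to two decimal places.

Initially, labor force = 175.42 + 16.30 = 191.72 million, so u = 16.30/191.72 = 8.50%.
After the change, unemployed and labor force both fall by 3.59 → E = 175.42, U = 12.71, labor force = 188.13 million.
New unemployment rate = 12.71 / 188.13 = 6.76%.

New unemployment rate ≈ 6.76%.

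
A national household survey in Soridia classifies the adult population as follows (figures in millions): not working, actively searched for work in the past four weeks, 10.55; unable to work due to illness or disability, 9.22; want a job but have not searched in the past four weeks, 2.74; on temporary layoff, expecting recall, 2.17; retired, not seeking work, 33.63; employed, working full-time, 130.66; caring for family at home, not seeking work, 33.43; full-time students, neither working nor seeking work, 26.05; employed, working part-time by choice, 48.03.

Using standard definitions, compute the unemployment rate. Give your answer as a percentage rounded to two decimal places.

Unemployment rate ≈ 6.65%.

Employed = 130.66 + 48.03 = 178.69 million.
Unemployed = 10.55 + 2.17 = 12.72 million (jobless and actively searching, or on temporary layoff).
Labor force = 178.69 + 12.72 = 191.41 million.
Unemployment rate = 12.72 / 191.41 = 6.65%.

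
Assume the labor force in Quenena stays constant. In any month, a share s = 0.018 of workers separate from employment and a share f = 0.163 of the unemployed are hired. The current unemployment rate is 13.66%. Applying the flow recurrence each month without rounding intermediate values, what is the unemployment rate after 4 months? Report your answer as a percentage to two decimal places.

Unemployment rate after four months ≈ 11.62%.

With a fixed labor force, u_{t+1} = u_t + s·(1−u_t) − f·u_t = u_t·(1−s−f) + s.
Here 1−s−f = 0.819 and s = 0.018.
u_1 = 0.136600 × 0.819 + 0.018 = 0.129875.
u_2 = 0.129875 × 0.819 + 0.018 = 0.124368.
u_3 = 0.124368 × 0.819 + 0.018 = 0.119857.
u_4 = 0.119857 × 0.819 + 0.018 = 0.116163.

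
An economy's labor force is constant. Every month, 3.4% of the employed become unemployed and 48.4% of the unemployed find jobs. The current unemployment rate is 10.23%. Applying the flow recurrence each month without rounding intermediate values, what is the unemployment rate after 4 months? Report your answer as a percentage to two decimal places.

With a fixed labor force, u_{t+1} = u_t + s·(1−u_t) − f·u_t = u_t·(1−s−f) + s.
Here 1−s−f = 0.482 and s = 0.034.
u_1 = 0.102300 × 0.482 + 0.034 = 0.083309.
u_2 = 0.083309 × 0.482 + 0.034 = 0.074155.
u_3 = 0.074155 × 0.482 + 0.034 = 0.069743.
u_4 = 0.069743 × 0.482 + 0.034 = 0.067616.

Unemployment rate after four months ≈ 6.76%.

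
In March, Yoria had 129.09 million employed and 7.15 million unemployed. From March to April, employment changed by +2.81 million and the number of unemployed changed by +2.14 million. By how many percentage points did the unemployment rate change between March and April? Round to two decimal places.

March: labor force = 129.09 + 7.15 = 136.24; u = 7.15/136.24 = 5.25%.
April: labor force = 131.90 + 9.29 = 141.19; u = 9.29/141.19 = 6.58%.
Change = 6.58% − 5.25% = +1.33 pp.

The unemployment rate changed by +1.33 percentage points.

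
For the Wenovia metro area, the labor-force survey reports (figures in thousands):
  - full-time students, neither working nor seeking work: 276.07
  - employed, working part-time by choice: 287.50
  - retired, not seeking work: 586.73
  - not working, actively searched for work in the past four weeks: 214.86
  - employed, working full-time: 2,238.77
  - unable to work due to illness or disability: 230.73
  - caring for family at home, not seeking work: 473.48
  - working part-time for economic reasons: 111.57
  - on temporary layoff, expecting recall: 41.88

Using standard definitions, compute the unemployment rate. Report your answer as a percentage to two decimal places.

Employed = 287.50 + 2,238.77 + 111.57 = 2,637.84 thousand (anyone who worked, including part-time for economic reasons, counts as employed).
Unemployed = 214.86 + 41.88 = 256.74 thousand (jobless and actively searching, or on temporary layoff).
Labor force = 2,637.84 + 256.74 = 2,894.58 thousand.
Unemployment rate = 256.74 / 2,894.58 = 8.87%.

Unemployment rate ≈ 8.87%.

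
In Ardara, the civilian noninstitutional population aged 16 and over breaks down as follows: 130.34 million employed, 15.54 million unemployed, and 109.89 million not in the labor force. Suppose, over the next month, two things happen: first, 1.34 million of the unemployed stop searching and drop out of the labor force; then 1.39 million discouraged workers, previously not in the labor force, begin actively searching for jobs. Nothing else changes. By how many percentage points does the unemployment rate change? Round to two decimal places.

The unemployment rate changes by +0.03 percentage points.

Initially, labor force = 130.34 + 15.54 = 145.88 million, so u = 15.54/145.88 = 10.65%.
After the first change, unemployed and labor force both fall by 1.34 → E = 130.34, U = 14.20, labor force = 144.54 million.
After the second change, unemployed and labor force both rise by 1.39 → E = 130.34, U = 15.59, labor force = 145.93 million.
New unemployment rate = 15.59 / 145.93 = 10.68%.
Change = 10.68% − 10.65% = +0.03 percentage points.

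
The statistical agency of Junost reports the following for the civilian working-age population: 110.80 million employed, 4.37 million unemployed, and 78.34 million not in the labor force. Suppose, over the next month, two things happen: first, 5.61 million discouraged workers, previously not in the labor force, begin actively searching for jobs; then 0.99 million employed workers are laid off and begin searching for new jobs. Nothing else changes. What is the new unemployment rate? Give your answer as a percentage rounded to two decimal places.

New unemployment rate ≈ 9.08%.

Initially, labor force = 110.80 + 4.37 = 115.17 million, so u = 4.37/115.17 = 3.79%.
After the first change, unemployed and labor force both rise by 5.61 → E = 110.80, U = 9.98, labor force = 120.78 million.
After the second change, employed falls and unemployed rises by 0.99; labor force unchanged → E = 109.81, U = 10.97, labor force = 120.78 million.
New unemployment rate = 10.97 / 120.78 = 9.08%.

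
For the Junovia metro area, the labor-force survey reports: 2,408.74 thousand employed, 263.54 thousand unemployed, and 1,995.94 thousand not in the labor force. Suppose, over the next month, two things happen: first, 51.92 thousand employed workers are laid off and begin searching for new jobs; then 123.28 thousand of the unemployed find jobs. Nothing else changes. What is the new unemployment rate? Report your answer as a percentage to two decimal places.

Initially, labor force = 2,408.74 + 263.54 = 2,672.28 thousand, so u = 263.54/2,672.28 = 9.86%.
After the first change, employed falls and unemployed rises by 51.92; labor force unchanged → E = 2,356.82, U = 315.46, labor force = 2,672.28 thousand.
After the second change, unemployed falls and employed rises by 123.28; labor force unchanged → E = 2,480.10, U = 192.18, labor force = 2,672.28 thousand.
New unemployment rate = 192.18 / 2,672.28 = 7.19%.

New unemployment rate ≈ 7.19%.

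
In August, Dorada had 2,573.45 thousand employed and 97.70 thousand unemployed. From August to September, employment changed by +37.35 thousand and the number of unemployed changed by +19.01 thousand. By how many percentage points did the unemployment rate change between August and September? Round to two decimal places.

The unemployment rate changed by +0.62 percentage points.

August: labor force = 2,573.45 + 97.70 = 2,671.15; u = 97.70/2,671.15 = 3.66%.
September: labor force = 2,610.80 + 116.71 = 2,727.51; u = 116.71/2,727.51 = 4.28%.
Change = 4.28% − 3.66% = +0.62 pp.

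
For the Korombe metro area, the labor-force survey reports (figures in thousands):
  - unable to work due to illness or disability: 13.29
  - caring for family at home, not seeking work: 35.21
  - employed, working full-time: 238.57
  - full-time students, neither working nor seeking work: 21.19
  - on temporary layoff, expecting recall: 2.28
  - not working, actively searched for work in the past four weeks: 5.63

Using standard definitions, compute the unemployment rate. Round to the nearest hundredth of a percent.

Employed = 238.57 thousand.
Unemployed = 2.28 + 5.63 = 7.91 thousand (jobless and actively searching, or on temporary layoff).
Labor force = 238.57 + 7.91 = 246.48 thousand.
Unemployment rate = 7.91 / 246.48 = 3.21%.

Unemployment rate ≈ 3.21%.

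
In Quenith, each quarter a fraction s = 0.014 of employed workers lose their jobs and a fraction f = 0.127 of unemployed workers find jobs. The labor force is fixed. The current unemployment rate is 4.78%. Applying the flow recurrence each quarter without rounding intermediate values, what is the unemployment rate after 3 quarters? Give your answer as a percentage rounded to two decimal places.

Unemployment rate after three quarters ≈ 6.67%.

With a fixed labor force, u_{t+1} = u_t + s·(1−u_t) − f·u_t = u_t·(1−s−f) + s.
Here 1−s−f = 0.859 and s = 0.014.
u_1 = 0.047800 × 0.859 + 0.014 = 0.055060.
u_2 = 0.055060 × 0.859 + 0.014 = 0.061297.
u_3 = 0.061297 × 0.859 + 0.014 = 0.066654.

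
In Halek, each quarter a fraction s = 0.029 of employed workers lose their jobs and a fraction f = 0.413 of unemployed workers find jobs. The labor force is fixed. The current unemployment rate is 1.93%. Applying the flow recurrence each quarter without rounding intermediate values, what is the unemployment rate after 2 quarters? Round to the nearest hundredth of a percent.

Unemployment rate after two quarters ≈ 5.12%.

With a fixed labor force, u_{t+1} = u_t + s·(1−u_t) − f·u_t = u_t·(1−s−f) + s.
Here 1−s−f = 0.558 and s = 0.029.
u_1 = 0.019300 × 0.558 + 0.029 = 0.039769.
u_2 = 0.039769 × 0.558 + 0.029 = 0.051191.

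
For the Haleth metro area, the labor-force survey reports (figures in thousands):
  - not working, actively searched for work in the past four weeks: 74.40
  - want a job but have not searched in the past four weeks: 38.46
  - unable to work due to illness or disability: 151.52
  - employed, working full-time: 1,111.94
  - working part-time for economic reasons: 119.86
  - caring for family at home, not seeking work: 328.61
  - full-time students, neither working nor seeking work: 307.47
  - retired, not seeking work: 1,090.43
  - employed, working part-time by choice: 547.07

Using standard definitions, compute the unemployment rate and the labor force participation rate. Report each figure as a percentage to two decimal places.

Employed = 1,111.94 + 119.86 + 547.07 = 1,778.87 thousand (anyone who worked, including part-time for economic reasons, counts as employed).
Unemployed = 74.40 thousand.
Labor force = 1,778.87 + 74.40 = 1,853.27 thousand.
Not in labor force = 38.46 + 151.52 + 328.61 + 307.47 + 1,090.43 = 1,916.49 thousand (those not working and not actively searching are outside the labor force — including those who want a job but have given up searching).
Civilian working-age population = 1,853.27 + 1,916.49 = 3,769.76 thousand.
Unemployment rate = 74.40 / 1,853.27 = 4.01%.
Labor force participation rate = 1,853.27 / 3,769.76 = 49.16%.

Unemployment rate ≈ 4.01%; labor force participation rate ≈ 49.16%.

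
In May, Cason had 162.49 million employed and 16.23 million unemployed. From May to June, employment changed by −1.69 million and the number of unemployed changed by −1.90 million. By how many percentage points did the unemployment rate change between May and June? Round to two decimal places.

The unemployment rate changed by −0.90 percentage points.

May: labor force = 162.49 + 16.23 = 178.72; u = 16.23/178.72 = 9.08%.
June: labor force = 160.80 + 14.33 = 175.13; u = 14.33/175.13 = 8.18%.
Change = 8.18% − 9.08% = −0.90 pp.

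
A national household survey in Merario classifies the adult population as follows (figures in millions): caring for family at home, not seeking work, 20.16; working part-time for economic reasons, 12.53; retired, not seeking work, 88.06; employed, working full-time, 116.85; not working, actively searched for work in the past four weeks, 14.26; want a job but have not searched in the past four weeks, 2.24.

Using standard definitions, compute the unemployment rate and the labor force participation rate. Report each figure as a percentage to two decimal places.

Employed = 12.53 + 116.85 = 129.38 million (anyone who worked, including part-time for economic reasons, counts as employed).
Unemployed = 14.26 million.
Labor force = 129.38 + 14.26 = 143.64 million.
Not in labor force = 20.16 + 88.06 + 2.24 = 110.46 million (those not working and not actively searching are outside the labor force — including those who want a job but have given up searching).
Civilian working-age population = 143.64 + 110.46 = 254.10 million.
Unemployment rate = 14.26 / 143.64 = 9.93%.
Labor force participation rate = 143.64 / 254.10 = 56.53%.

Unemployment rate ≈ 9.93%; labor force participation rate ≈ 56.53%.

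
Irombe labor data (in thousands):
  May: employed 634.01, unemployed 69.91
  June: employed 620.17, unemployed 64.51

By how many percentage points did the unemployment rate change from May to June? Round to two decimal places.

The unemployment rate changed by −0.51 percentage points.

May: labor force = 634.01 + 69.91 = 703.92; u = 69.91/703.92 = 9.93%.
June: labor force = 620.17 + 64.51 = 684.68; u = 64.51/684.68 = 9.42%.
Change = 9.42% − 9.93% = −0.51 pp.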